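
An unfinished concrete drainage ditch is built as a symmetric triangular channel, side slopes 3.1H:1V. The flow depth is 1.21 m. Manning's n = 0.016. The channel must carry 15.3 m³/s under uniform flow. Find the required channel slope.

For a triangular section with side slope z = 3.1: A = zy² = 3.1×1.21² = 4.539 m²; P = 2y√(1+z²) = 2×1.21×3.257 = 7.883 m.
Hydraulic radius R = A/P = 4.539/7.883 = 0.5758 m.
From Manning's equation, S = [nQ / (1 A R^(2/3))]² = [0.016 × 15.3 / (1 × 4.539 × 0.5758^(2/3))]² = 0.00607.

S = 0.00607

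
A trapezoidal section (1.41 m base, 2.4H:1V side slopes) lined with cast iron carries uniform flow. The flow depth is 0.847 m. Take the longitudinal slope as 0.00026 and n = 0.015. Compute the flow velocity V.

With bottom width b = 1.41 m and side slope z = 2.4: A = (b + zy)y = (1.41 + 2.4×0.847)×0.847 = 2.916 m²; P = b + 2y√(1+z²) = 1.41 + 2×0.847×2.6 = 5.814 m.
Hydraulic radius R = A/P = 2.916/5.814 = 0.5015 m.
From Manning's equation, V = (1/n) R^(2/3) S^(1/2) = (1/0.015) × 0.5015^(2/3) × 0.00026^(1/2) = 0.679 m/s.

V = 0.679 m/s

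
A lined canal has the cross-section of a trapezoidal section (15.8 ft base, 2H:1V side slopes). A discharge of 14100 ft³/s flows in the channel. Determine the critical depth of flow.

y_c = 16.4 ft

At critical depth, Q² T / (g A³) = 1, i.e. A³/T = Q²/g = 14100²/32.2 = 6174000.
Trying y = 18.1 ft: A³/T = 9453000 — too large.
Trying y = 12.6 ft: A³/T = 2083000 — too small.
Trying y = 16.4 ft: A³/T = 6220000 — matches.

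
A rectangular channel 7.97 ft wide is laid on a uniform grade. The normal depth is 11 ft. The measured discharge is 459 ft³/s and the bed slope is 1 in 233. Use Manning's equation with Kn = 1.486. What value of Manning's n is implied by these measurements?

Flow area A = b·y = 7.97 × 11 = 87.67 ft². Wetted perimeter P = b + 2y = 7.97 + 2×11 = 29.97 ft.
Hydraulic radius R = A/P = 87.67/29.97 = 2.925 ft.
Rearranging Manning's equation: n = (1.486/Q) A R^(2/3) S^(1/2) = (1.486/459) × 87.67 × 2.925^(2/3) × √0.004292 = 0.038.

n = 0.038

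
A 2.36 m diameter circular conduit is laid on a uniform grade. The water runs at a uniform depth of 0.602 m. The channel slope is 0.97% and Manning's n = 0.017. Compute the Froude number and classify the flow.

supercritical

For a circular section of diameter D = 2.36 m at depth y = 0.602 m, the central angle is θ = 2 arccos(1 − 2y/D) = 2.118 rad. Then A = (D²/8)(θ − sin θ) = 0.8798 m² and P = Dθ/2 = 2.499 m.
Hydraulic radius R = A/P = 0.8798/2.499 = 0.3521 m.
V = (1/n) R^(2/3) √S = (1/0.017) × 0.3521^(2/3) × √0.0097 = 2.889 m/s. Hydraulic depth D_h = A/T = 0.8798/2.057 = 0.4276 m.
Froude number Fr = V/√(g·D_h) = 2.889/√(9.81×0.4276) = 1.41, which is greater than 1, so the flow is supercritical.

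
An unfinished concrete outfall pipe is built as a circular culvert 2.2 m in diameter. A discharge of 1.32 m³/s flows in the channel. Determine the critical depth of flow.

y_c = 0.523 m

At critical depth, Q² T / (g A³) = 1, i.e. A³/T = Q²/g = 1.32²/9.81 = 0.1776.
Trying y = 0.45 m: A³/T = 0.09837 — short.
Trying y = 0.64 m: A³/T = 0.3884 — over.
Trying y = 0.523 m: A³/T = 0.177 — ≈ 0.1776.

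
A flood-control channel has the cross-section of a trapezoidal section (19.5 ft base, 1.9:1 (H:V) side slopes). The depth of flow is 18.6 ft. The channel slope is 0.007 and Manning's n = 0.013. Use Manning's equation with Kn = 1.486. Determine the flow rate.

Q = 46100 ft³/s

With bottom width b = 19.5 ft and side slope z = 1.9: A = (b + zy)y = (19.5 + 1.9×18.6)×18.6 = 1020 ft²; P = b + 2y√(1+z²) = 19.5 + 2×18.6×2.147 = 99.37 ft.
Hydraulic radius R = A/P = 1020/99.37 = 10.26 ft.
Manning's equation: Q = (1.486/n) A R^(2/3) S^(1/2) = (1.486/0.013) × 1020 × 10.26^(2/3) × 0.007^(1/2) = 46100 ft³/s.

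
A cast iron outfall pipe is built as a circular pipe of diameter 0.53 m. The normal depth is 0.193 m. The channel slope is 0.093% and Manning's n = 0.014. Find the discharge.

For a circular section of diameter D = 0.53 m at depth y = 0.193 m, the central angle is θ = 2 arccos(1 − 2y/D) = 2.591 rad. Then A = (D²/8)(θ − sin θ) = 0.07262 m² and P = Dθ/2 = 0.6867 m.
Hydraulic radius R = A/P = 0.07262/0.6867 = 0.1058 m.
Manning's equation: Q = (1/n) A R^(2/3) S^(1/2) = (1/0.014) × 0.07262 × 0.1058^(2/3) × 0.00093^(1/2) = 0.0354 m³/s.

Q = 0.0354 m³/s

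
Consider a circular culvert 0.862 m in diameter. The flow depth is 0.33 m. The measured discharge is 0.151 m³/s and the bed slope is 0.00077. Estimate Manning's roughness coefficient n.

For a circular section of diameter D = 0.862 m at depth y = 0.33 m, the central angle is θ = 2 arccos(1 − 2y/D) = 2.669 rad. Then A = (D²/8)(θ − sin θ) = 0.2055 m² and P = Dθ/2 = 1.15 m.
Hydraulic radius R = A/P = 0.2055/1.15 = 0.1787 m.
Rearranging Manning's equation: n = (1/Q) A R^(2/3) S^(1/2) = (1/0.151) × 0.2055 × 0.1787^(2/3) × √0.00077 = 0.012.

n = 0.012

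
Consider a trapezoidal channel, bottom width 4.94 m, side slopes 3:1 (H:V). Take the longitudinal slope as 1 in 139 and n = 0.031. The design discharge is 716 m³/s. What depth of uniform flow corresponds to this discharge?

y_n = 5.67 m

Manning's equation rearranged: A R^(2/3) = nQ / (1·√S) = 0.031 × 716 / (√0.007194) = 261.7.
Try y = 4.6 m: A R^(2/3) = 160.2 — short.
Try y = 6.65 m: A R^(2/3) = 383.1 — over.
Try y = 5.67 m: A R^(2/3) = 261.8 — ≈ 261.7.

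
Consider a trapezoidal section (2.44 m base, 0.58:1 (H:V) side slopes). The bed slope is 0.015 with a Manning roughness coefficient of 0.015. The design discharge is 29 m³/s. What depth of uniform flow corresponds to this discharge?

y_n = 1.32 m

Manning's equation rearranged: A R^(2/3) = nQ / (1·√S) = 0.015 × 29 / (√0.015) = 3.552.
Try y = 0.966 m: A R^(2/3) = 2.108 — low.
Try y = 1.32 m: A R^(2/3) = 3.556 — ≈ 3.552.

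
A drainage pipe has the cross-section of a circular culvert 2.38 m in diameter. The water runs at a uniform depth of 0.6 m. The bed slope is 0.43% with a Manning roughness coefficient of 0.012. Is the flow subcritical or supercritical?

supercritical

For a circular section of diameter D = 2.38 m at depth y = 0.6 m, the central angle is θ = 2 arccos(1 − 2y/D) = 2.104 rad. Then A = (D²/8)(θ − sin θ) = 0.8801 m² and P = Dθ/2 = 2.504 m.
Hydraulic radius R = A/P = 0.8801/2.504 = 0.3515 m.
V = (1/n) R^(2/3) √S = (1/0.012) × 0.3515^(2/3) × √0.0043 = 2.722 m/s. Hydraulic depth D_h = A/T = 0.8801/2.067 = 0.4258 m.
Froude number Fr = V/√(g·D_h) = 2.722/√(9.81×0.4258) = 1.33, which is greater than 1, so the flow is supercritical.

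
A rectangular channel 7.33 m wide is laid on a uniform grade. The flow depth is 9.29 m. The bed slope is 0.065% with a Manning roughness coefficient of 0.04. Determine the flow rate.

Q = 82.7 m³/s

Flow area A = b·y = 7.33 × 9.29 = 68.1 m². Wetted perimeter P = b + 2y = 7.33 + 2×9.29 = 25.91 m.
Hydraulic radius R = A/P = 68.1/25.91 = 2.628 m.
Manning's equation: Q = (1/n) A R^(2/3) S^(1/2) = (1/0.04) × 68.1 × 2.628^(2/3) × 0.00065^(1/2) = 82.7 m³/s.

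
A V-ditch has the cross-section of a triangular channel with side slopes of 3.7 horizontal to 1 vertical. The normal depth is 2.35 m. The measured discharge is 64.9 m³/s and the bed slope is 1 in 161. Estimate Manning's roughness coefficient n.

For a triangular section with side slope z = 3.7: A = zy² = 3.7×2.35² = 20.43 m²; P = 2y√(1+z²) = 2×2.35×3.833 = 18.01 m.
Hydraulic radius R = A/P = 20.43/18.01 = 1.134 m.
Rearranging Manning's equation: n = (1/Q) A R^(2/3) S^(1/2) = (1/64.9) × 20.43 × 1.134^(2/3) × √0.006211 = 0.027.

n = 0.027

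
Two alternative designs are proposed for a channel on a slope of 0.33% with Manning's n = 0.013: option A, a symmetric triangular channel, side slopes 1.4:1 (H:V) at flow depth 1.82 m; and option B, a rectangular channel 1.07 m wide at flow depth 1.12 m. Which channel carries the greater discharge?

Channel A: For a triangular section with side slope z = 1.4: A = zy² = 1.4×1.82² = 4.637 m²; P = 2y√(1+z²) = 2×1.82×1.72 = 6.262 m. Hydraulic radius R = A/P = 4.637/6.262 = 0.7405 m. Q_A = (1/0.013)·4.637·0.7405^(2/3)·√0.0033 = 16.77 m³/s.
Channel B: Flow area A = b·y = 1.07 × 1.12 = 1.198 m². Wetted perimeter P = b + 2y = 1.07 + 2×1.12 = 3.31 m. Hydraulic radius R = A/P = 1.198/3.31 = 0.3621 m. Q_B = (1/0.013)·1.198·0.3621^(2/3)·√0.0033 = 2.69 m³/s.
Q_A = 16.77 m³/s vs Q_B = 2.69 m³/s, so channel A carries more.

channel A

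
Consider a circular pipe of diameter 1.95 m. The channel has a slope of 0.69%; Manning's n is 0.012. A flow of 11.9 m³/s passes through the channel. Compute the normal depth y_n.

y_n = 1.49 m

Manning's equation rearranged: A R^(2/3) = nQ / (1·√S) = 0.012 × 11.9 / (√0.0069) = 1.719.
Try y = 1.31 m: A R^(2/3) = 1.466 — too small.
Try y = 1.72 m: A R^(2/3) = 1.953 — too large.
Try y = 1.49 m: A R^(2/3) = 1.723 — close enough.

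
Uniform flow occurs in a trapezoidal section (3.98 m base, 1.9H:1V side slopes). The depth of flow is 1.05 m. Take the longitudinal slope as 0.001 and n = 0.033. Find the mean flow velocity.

V = 0.783 m/s

With bottom width b = 3.98 m and side slope z = 1.9: A = (b + zy)y = (3.98 + 1.9×1.05)×1.05 = 6.274 m²; P = b + 2y√(1+z²) = 3.98 + 2×1.05×2.147 = 8.489 m.
Hydraulic radius R = A/P = 6.274/8.489 = 0.7391 m.
From Manning's equation, V = (1/n) R^(2/3) S^(1/2) = (1/0.033) × 0.7391^(2/3) × 0.001^(1/2) = 0.783 m/s.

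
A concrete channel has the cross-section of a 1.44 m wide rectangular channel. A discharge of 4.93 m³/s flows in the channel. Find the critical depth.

For a rectangular channel, critical depth y_c = (q²/g)^(1/3) where q = Q/b = 4.93/1.44 = 3.424 m²/s.
So y_c = (3.424²/9.81)^(1/3) = 1.06 m.

y_c = 1.06 m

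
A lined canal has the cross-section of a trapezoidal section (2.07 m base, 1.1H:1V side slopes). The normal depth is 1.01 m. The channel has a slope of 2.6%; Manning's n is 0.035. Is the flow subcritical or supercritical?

supercritical

With bottom width b = 2.07 m and side slope z = 1.1: A = (b + zy)y = (2.07 + 1.1×1.01)×1.01 = 3.213 m²; P = b + 2y√(1+z²) = 2.07 + 2×1.01×1.487 = 5.073 m.
Hydraulic radius R = A/P = 3.213/5.073 = 0.6333 m.
V = (1/n) R^(2/3) √S = (1/0.035) × 0.6333^(2/3) × √0.026 = 3.398 m/s. Hydraulic depth D_h = A/T = 3.213/4.292 = 0.7486 m.
Froude number Fr = V/√(g·D_h) = 3.398/√(9.81×0.7486) = 1.25, which is greater than 1, so the flow is supercritical.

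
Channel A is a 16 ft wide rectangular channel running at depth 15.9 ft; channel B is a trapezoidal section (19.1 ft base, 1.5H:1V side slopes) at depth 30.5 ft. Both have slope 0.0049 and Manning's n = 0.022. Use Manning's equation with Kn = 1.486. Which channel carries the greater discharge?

Channel A: Flow area A = b·y = 16 × 15.9 = 254.4 ft². Wetted perimeter P = b + 2y = 16 + 2×15.9 = 47.8 ft. Hydraulic radius R = A/P = 254.4/47.8 = 5.322 ft. Q_A = (1.486/0.022)·254.4·5.322^(2/3)·√0.0049 = 3667 ft³/s.
Channel B: With bottom width b = 19.1 ft and side slope z = 1.5: A = (b + zy)y = (19.1 + 1.5×30.5)×30.5 = 1978 ft²; P = b + 2y√(1+z²) = 19.1 + 2×30.5×1.803 = 129.1 ft. Hydraulic radius R = A/P = 1978/129.1 = 15.32 ft. Q_B = (1.486/0.022)·1978·15.32^(2/3)·√0.0049 = 57700 ft³/s.
Q_A = 3667 ft³/s vs Q_B = 57700 ft³/s, so channel B carries more.

channel B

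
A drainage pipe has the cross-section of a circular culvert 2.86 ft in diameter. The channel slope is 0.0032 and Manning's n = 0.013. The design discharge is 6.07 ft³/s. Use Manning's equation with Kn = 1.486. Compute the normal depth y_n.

Manning's equation rearranged: A R^(2/3) = nQ / (1.486·√S) = 0.013 × 6.07 / (1.486 × √0.0032) = 0.9387.
Trying y = 0.57 ft: A R^(2/3) = 0.4467 — too small.
Trying y = 0.927 ft: A R^(2/3) = 1.167 — too large.
Trying y = 0.828 ft: A R^(2/3) = 0.9388 — matches.

y_n = 0.828 ft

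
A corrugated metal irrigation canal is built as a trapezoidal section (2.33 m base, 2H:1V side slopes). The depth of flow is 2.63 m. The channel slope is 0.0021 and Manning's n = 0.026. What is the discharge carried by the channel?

Q = 44.4 m³/s

With bottom width b = 2.33 m and side slope z = 2: A = (b + zy)y = (2.33 + 2×2.63)×2.63 = 19.96 m²; P = b + 2y√(1+z²) = 2.33 + 2×2.63×2.236 = 14.09 m.
Hydraulic radius R = A/P = 19.96/14.09 = 1.417 m.
Manning's equation: Q = (1/n) A R^(2/3) S^(1/2) = (1/0.026) × 19.96 × 1.417^(2/3) × 0.0021^(1/2) = 44.4 m³/s.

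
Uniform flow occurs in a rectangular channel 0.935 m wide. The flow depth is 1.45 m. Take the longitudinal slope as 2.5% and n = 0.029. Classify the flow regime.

Flow area A = b·y = 0.935 × 1.45 = 1.356 m². Wetted perimeter P = b + 2y = 0.935 + 2×1.45 = 3.835 m.
Hydraulic radius R = A/P = 1.356/3.835 = 0.3535 m.
V = (1/n) R^(2/3) √S = (1/0.029) × 0.3535^(2/3) × √0.025 = 2.726 m/s. Hydraulic depth D_h = A/T = 1.356/0.935 = 1.45 m.
Froude number Fr = V/√(g·D_h) = 2.726/√(9.81×1.45) = 0.723, which is less than 1, so the flow is subcritical.

subcritical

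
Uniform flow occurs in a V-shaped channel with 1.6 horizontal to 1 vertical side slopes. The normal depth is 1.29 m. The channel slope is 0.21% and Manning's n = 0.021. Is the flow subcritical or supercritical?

subcritical

For a triangular section with side slope z = 1.6: A = zy² = 1.6×1.29² = 2.663 m²; P = 2y√(1+z²) = 2×1.29×1.887 = 4.868 m.
Hydraulic radius R = A/P = 2.663/4.868 = 0.547 m.
V = (1/n) R^(2/3) √S = (1/0.021) × 0.547^(2/3) × √0.0021 = 1.459 m/s. Hydraulic depth D_h = A/T = 2.663/4.128 = 0.645 m.
Froude number Fr = V/√(g·D_h) = 1.459/√(9.81×0.645) = 0.58, which is less than 1, so the flow is subcritical.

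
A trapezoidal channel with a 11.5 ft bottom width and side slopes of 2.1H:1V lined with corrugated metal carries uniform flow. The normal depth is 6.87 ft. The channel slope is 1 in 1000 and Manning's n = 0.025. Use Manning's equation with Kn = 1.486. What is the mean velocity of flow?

V = 4.81 ft/s

With bottom width b = 11.5 ft and side slope z = 2.1: A = (b + zy)y = (11.5 + 2.1×6.87)×6.87 = 178.1 ft²; P = b + 2y√(1+z²) = 11.5 + 2×6.87×2.326 = 43.46 ft.
Hydraulic radius R = A/P = 178.1/43.46 = 4.099 ft.
From Manning's equation, V = (1.486/n) R^(2/3) S^(1/2) = (1.486/0.025) × 4.099^(2/3) × 0.001^(1/2) = 4.81 ft/s.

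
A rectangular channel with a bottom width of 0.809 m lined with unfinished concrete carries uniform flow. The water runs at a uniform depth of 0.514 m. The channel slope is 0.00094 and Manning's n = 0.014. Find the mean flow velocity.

Flow area A = b·y = 0.809 × 0.514 = 0.4158 m². Wetted perimeter P = b + 2y = 0.809 + 2×0.514 = 1.837 m.
Hydraulic radius R = A/P = 0.4158/1.837 = 0.2264 m.
From Manning's equation, V = (1/n) R^(2/3) S^(1/2) = (1/0.014) × 0.2264^(2/3) × 0.00094^(1/2) = 0.813 m/s.

V = 0.813 m/s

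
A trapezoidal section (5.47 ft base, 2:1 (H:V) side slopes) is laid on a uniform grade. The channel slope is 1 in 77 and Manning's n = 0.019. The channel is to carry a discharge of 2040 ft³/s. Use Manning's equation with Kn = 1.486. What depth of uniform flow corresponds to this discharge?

y_n = 5.99 ft

Manning's equation rearranged: A R^(2/3) = nQ / (1.486·√S) = 0.019 × 2040 / (1.486 × √0.01299) = 228.9.
At y = 7.07 ft: A R^(2/3) = 333.9 — over.
At y = 5.99 ft: A R^(2/3) = 228.9 — matches.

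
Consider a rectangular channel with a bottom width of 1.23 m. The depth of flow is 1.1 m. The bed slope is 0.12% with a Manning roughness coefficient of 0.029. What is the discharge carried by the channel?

Q = 0.869 m³/s

Flow area A = b·y = 1.23 × 1.1 = 1.353 m². Wetted perimeter P = b + 2y = 1.23 + 2×1.1 = 3.43 m.
Hydraulic radius R = A/P = 1.353/3.43 = 0.3945 m.
Manning's equation: Q = (1/n) A R^(2/3) S^(1/2) = (1/0.029) × 1.353 × 0.3945^(2/3) × 0.0012^(1/2) = 0.869 m³/s.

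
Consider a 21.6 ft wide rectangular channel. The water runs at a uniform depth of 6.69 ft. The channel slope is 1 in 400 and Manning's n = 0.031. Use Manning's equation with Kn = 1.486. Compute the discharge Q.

Flow area A = b·y = 21.6 × 6.69 = 144.5 ft². Wetted perimeter P = b + 2y = 21.6 + 2×6.69 = 34.98 ft.
Hydraulic radius R = A/P = 144.5/34.98 = 4.131 ft.
Manning's equation: Q = (1.486/n) A R^(2/3) S^(1/2) = (1.486/0.031) × 144.5 × 4.131^(2/3) × 0.0025^(1/2) = 892 ft³/s.

Q = 892 ft³/s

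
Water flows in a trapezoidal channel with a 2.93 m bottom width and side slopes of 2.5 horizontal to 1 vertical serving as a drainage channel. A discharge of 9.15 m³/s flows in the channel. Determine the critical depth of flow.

y_c = 0.792 m

At critical depth, Q² T / (g A³) = 1, i.e. A³/T = Q²/g = 9.15²/9.81 = 8.534.
Try y = 0.693 m: A³/T = 5.275 — low.
Try y = 0.91 m: A³/T = 14.21 — high.
Try y = 0.792 m: A³/T = 8.535 — matches.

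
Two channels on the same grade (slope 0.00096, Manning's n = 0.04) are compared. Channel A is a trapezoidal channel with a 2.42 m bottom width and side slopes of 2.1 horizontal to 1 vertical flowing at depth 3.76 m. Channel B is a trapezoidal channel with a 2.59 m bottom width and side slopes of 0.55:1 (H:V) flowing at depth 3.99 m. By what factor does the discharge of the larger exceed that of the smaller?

Channel A: With bottom width b = 2.42 m and side slope z = 2.1: A = (b + zy)y = (2.42 + 2.1×3.76)×3.76 = 38.79 m²; P = b + 2y√(1+z²) = 2.42 + 2×3.76×2.326 = 19.91 m. Hydraulic radius R = A/P = 38.79/19.91 = 1.948 m. Q_A = (1/0.04)·38.79·1.948^(2/3)·√0.00096 = 46.86 m³/s.
Channel B: With bottom width b = 2.59 m and side slope z = 0.55: A = (b + zy)y = (2.59 + 0.55×3.99)×3.99 = 19.09 m²; P = b + 2y√(1+z²) = 2.59 + 2×3.99×1.141 = 11.7 m. Hydraulic radius R = A/P = 19.09/11.7 = 1.632 m. Q_B = (1/0.04)·19.09·1.632^(2/3)·√0.00096 = 20.5 m³/s.
The larger discharge is 46.86 m³/s and the smaller is 20.5 m³/s; the ratio is 2.29.

2.29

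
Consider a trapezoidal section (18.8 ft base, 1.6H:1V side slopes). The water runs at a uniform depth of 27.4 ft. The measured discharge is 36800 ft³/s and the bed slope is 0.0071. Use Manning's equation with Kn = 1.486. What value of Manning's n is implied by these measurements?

n = 0.034

With bottom width b = 18.8 ft and side slope z = 1.6: A = (b + zy)y = (18.8 + 1.6×27.4)×27.4 = 1716 ft²; P = b + 2y√(1+z²) = 18.8 + 2×27.4×1.887 = 122.2 ft.
Hydraulic radius R = A/P = 1716/122.2 = 14.05 ft.
Rearranging Manning's equation: n = (1.486/Q) A R^(2/3) S^(1/2) = (1.486/36800) × 1716 × 14.05^(2/3) × √0.0071 = 0.034.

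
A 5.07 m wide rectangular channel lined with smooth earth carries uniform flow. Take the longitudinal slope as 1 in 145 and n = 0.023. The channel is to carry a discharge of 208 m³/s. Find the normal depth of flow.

Manning's equation rearranged: A R^(2/3) = nQ / (1·√S) = 0.023 × 208 / (√0.006897) = 57.61.
Try y = 5.1 m: A R^(2/3) = 36.73 — short.
Try y = 9.19 m: A R^(2/3) = 73.64 — over.
Try y = 7.43 m: A R^(2/3) = 57.59 — ≈ 57.61.

y_n = 7.43 m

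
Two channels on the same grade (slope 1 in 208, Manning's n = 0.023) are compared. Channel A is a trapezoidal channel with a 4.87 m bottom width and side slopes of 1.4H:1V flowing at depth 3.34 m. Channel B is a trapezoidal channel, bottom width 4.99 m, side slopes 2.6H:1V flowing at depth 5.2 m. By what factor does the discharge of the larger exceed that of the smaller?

3.88

Channel A: With bottom width b = 4.87 m and side slope z = 1.4: A = (b + zy)y = (4.87 + 1.4×3.34)×3.34 = 31.88 m²; P = b + 2y√(1+z²) = 4.87 + 2×3.34×1.72 = 16.36 m. Hydraulic radius R = A/P = 31.88/16.36 = 1.949 m. Q_A = (1/0.023)·31.88·1.949^(2/3)·√0.004808 = 150 m³/s.
Channel B: With bottom width b = 4.99 m and side slope z = 2.6: A = (b + zy)y = (4.99 + 2.6×5.2)×5.2 = 96.25 m²; P = b + 2y√(1+z²) = 4.99 + 2×5.2×2.786 = 33.96 m. Hydraulic radius R = A/P = 96.25/33.96 = 2.834 m. Q_B = (1/0.023)·96.25·2.834^(2/3)·√0.004808 = 581.1 m³/s.
The larger discharge is 581.1 m³/s and the smaller is 150 m³/s; the ratio is 3.88.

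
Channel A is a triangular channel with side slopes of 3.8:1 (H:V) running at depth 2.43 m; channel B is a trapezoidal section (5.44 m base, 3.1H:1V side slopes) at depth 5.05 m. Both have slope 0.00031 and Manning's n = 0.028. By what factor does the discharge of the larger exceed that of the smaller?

8.43

Channel A: For a triangular section with side slope z = 3.8: A = zy² = 3.8×2.43² = 22.44 m²; P = 2y√(1+z²) = 2×2.43×3.929 = 19.1 m. Hydraulic radius R = A/P = 22.44/19.1 = 1.175 m. Q_A = (1/0.028)·22.44·1.175^(2/3)·√0.00031 = 15.71 m³/s.
Channel B: With bottom width b = 5.44 m and side slope z = 3.1: A = (b + zy)y = (5.44 + 3.1×5.05)×5.05 = 106.5 m²; P = b + 2y√(1+z²) = 5.44 + 2×5.05×3.257 = 38.34 m. Hydraulic radius R = A/P = 106.5/38.34 = 2.779 m. Q_B = (1/0.028)·106.5·2.779^(2/3)·√0.00031 = 132.4 m³/s.
The larger discharge is 132.4 m³/s and the smaller is 15.71 m³/s; the ratio is 8.43.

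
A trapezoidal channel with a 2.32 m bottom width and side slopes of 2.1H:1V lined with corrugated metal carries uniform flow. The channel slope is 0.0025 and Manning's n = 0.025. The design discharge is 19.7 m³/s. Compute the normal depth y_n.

y_n = 1.7 m

Manning's equation rearranged: A R^(2/3) = nQ / (1·√S) = 0.025 × 19.7 / (√0.0025) = 9.85.
At y = 1.44 m: A R^(2/3) = 6.923 — too small.
At y = 1.83 m: A R^(2/3) = 11.59 — too large.
At y = 1.7 m: A R^(2/3) = 9.872 — ≈ 9.85.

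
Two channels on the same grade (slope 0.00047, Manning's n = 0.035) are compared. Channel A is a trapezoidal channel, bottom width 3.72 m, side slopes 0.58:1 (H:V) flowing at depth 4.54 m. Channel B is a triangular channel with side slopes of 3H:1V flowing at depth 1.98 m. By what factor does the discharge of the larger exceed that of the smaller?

4.1

Channel A: With bottom width b = 3.72 m and side slope z = 0.58: A = (b + zy)y = (3.72 + 0.58×4.54)×4.54 = 28.84 m²; P = b + 2y√(1+z²) = 3.72 + 2×4.54×1.156 = 14.22 m. Hydraulic radius R = A/P = 28.84/14.22 = 2.029 m. Q_A = (1/0.035)·28.84·2.029^(2/3)·√0.00047 = 28.63 m³/s.
Channel B: For a triangular section with side slope z = 3: A = zy² = 3×1.98² = 11.76 m²; P = 2y√(1+z²) = 2×1.98×3.162 = 12.52 m. Hydraulic radius R = A/P = 11.76/12.52 = 0.9392 m. Q_B = (1/0.035)·11.76·0.9392^(2/3)·√0.00047 = 6.987 m³/s.
The larger discharge is 28.63 m³/s and the smaller is 6.987 m³/s; the ratio is 4.1.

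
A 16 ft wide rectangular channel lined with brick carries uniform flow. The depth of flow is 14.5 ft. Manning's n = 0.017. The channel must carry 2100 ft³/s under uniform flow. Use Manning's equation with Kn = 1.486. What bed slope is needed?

S = 0.0012

Flow area A = b·y = 16 × 14.5 = 232 ft². Wetted perimeter P = b + 2y = 16 + 2×14.5 = 45 ft.
Hydraulic radius R = A/P = 232/45 = 5.156 ft.
From Manning's equation, S = [nQ / (1.486 A R^(2/3))]² = [0.017 × 2100 / (1.486 × 232 × 5.156^(2/3))]² = 0.0012.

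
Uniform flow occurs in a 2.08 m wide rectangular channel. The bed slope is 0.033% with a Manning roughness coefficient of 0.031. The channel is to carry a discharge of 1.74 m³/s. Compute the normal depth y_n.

y_n = 1.87 m

Manning's equation rearranged: A R^(2/3) = nQ / (1·√S) = 0.031 × 1.74 / (√0.00033) = 2.969.
Trying y = 1.3 m: A R^(2/3) = 1.876 — too small.
Trying y = 1.87 m: A R^(2/3) = 2.973 — matches.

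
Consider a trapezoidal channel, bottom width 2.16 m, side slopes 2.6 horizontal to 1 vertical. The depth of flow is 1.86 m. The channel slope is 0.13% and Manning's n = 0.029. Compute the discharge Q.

With bottom width b = 2.16 m and side slope z = 2.6: A = (b + zy)y = (2.16 + 2.6×1.86)×1.86 = 13.01 m²; P = b + 2y√(1+z²) = 2.16 + 2×1.86×2.786 = 12.52 m.
Hydraulic radius R = A/P = 13.01/12.52 = 1.039 m.
Manning's equation: Q = (1/n) A R^(2/3) S^(1/2) = (1/0.029) × 13.01 × 1.039^(2/3) × 0.0013^(1/2) = 16.6 m³/s.

Q = 16.6 m³/s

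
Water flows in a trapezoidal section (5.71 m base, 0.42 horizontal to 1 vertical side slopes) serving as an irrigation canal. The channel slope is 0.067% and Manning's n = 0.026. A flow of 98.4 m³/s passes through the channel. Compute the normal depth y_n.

Manning's equation rearranged: A R^(2/3) = nQ / (1·√S) = 0.026 × 98.4 / (√0.00067) = 98.84.
At y = 4.83 m: A R^(2/3) = 65.3 — short.
At y = 7.69 m: A R^(2/3) = 145.2 — over.
At y = 6.17 m: A R^(2/3) = 98.88 — ≈ 98.84.

y_n = 6.17 m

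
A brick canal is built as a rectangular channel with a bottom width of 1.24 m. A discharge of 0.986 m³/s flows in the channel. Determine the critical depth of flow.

y_c = 0.401 m

For a rectangular channel, critical depth y_c = (q²/g)^(1/3) where q = Q/b = 0.986/1.24 = 0.7952 m²/s.
So y_c = (0.7952²/9.81)^(1/3) = 0.401 m.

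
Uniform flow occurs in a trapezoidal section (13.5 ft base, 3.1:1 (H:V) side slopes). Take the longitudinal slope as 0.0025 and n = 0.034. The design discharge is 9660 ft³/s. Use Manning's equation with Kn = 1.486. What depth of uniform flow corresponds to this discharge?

Manning's equation rearranged: A R^(2/3) = nQ / (1.486·√S) = 0.034 × 9660 / (1.486 × √0.0025) = 4420.
Trying y = 19.7 ft: A R^(2/3) = 6980 — over.
Trying y = 13.3 ft: A R^(2/3) = 2731 — short.
Trying y = 16.3 ft: A R^(2/3) = 4422 — close enough.

y_n = 16.3 ft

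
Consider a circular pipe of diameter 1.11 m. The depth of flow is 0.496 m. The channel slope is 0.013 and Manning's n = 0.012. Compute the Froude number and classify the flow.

For a circular section of diameter D = 1.11 m at depth y = 0.496 m, the central angle is θ = 2 arccos(1 − 2y/D) = 2.929 rad. Then A = (D²/8)(θ − sin θ) = 0.4185 m² and P = Dθ/2 = 1.625 m.
Hydraulic radius R = A/P = 0.4185/1.625 = 0.2575 m.
V = (1/n) R^(2/3) √S = (1/0.012) × 0.2575^(2/3) × √0.013 = 3.845 m/s. Hydraulic depth D_h = A/T = 0.4185/1.104 = 0.3792 m.
Froude number Fr = V/√(g·D_h) = 3.845/√(9.81×0.3792) = 1.99, which is greater than 1, so the flow is supercritical.

supercritical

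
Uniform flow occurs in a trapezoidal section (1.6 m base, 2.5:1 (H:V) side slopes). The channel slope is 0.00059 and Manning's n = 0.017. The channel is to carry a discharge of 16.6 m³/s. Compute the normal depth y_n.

y_n = 1.86 m

Manning's equation rearranged: A R^(2/3) = nQ / (1·√S) = 0.017 × 16.6 / (√0.00059) = 11.62.
At y = 2.2 m: A R^(2/3) = 17.26 — high.
At y = 1.86 m: A R^(2/3) = 11.63 — matches.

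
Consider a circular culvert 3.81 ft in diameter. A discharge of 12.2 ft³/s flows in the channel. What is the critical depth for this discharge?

y_c = 1.03 ft

At critical depth, Q² T / (g A³) = 1, i.e. A³/T = Q²/g = 12.2²/32.2 = 4.622.
At y = 0.814 ft: A³/T = 1.817 — short.
At y = 1.03 ft: A³/T = 4.55 — ≈ 4.622.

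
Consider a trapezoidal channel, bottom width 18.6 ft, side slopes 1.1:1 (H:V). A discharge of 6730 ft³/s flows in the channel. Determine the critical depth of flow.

y_c = 12.4 ft

At critical depth, Q² T / (g A³) = 1, i.e. A³/T = Q²/g = 6730²/32.2 = 1407000.
Trying y = 14.5 ft: A³/T = 2490000 — too large.
Trying y = 10.1 ft: A³/T = 661900 — too small.
Trying y = 12.4 ft: A³/T = 1393000 — matches.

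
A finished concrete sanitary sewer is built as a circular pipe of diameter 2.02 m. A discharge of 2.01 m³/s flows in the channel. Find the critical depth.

At critical depth, Q² T / (g A³) = 1, i.e. A³/T = Q²/g = 2.01²/9.81 = 0.4118.
Try y = 0.51 m: A³/T = 0.1461 — short.
Try y = 0.772 m: A³/T = 0.7274 — over.
Try y = 0.666 m: A³/T = 0.4116 — matches.

y_c = 0.666 m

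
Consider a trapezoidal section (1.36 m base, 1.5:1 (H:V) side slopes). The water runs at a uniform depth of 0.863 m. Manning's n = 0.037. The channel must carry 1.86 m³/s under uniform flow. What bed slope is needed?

S = 0.0022

With bottom width b = 1.36 m and side slope z = 1.5: A = (b + zy)y = (1.36 + 1.5×0.863)×0.863 = 2.291 m²; P = b + 2y√(1+z²) = 1.36 + 2×0.863×1.803 = 4.472 m.
Hydraulic radius R = A/P = 2.291/4.472 = 0.5123 m.
From Manning's equation, S = [nQ / (1 A R^(2/3))]² = [0.037 × 1.86 / (1 × 2.291 × 0.5123^(2/3))]² = 0.0022.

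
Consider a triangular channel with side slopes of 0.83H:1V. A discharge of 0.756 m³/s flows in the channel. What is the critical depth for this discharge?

y_c = 0.701 m

At critical depth, Q² T / (g A³) = 1, i.e. A³/T = Q²/g = 0.756²/9.81 = 0.05826.
Try y = 0.566 m: A³/T = 0.02001 — short.
Try y = 0.847 m: A³/T = 0.1502 — over.
Try y = 0.701 m: A³/T = 0.05831 — matches.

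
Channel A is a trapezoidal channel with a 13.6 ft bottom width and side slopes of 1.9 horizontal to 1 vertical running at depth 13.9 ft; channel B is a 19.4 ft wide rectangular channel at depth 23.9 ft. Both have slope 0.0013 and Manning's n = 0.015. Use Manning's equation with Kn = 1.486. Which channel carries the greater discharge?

channel A

Channel A: With bottom width b = 13.6 ft and side slope z = 1.9: A = (b + zy)y = (13.6 + 1.9×13.9)×13.9 = 556.1 ft²; P = b + 2y√(1+z²) = 13.6 + 2×13.9×2.147 = 73.29 ft. Hydraulic radius R = A/P = 556.1/73.29 = 7.588 ft. Q_A = (1.486/0.015)·556.1·7.588^(2/3)·√0.0013 = 7671 ft³/s.
Channel B: Flow area A = b·y = 19.4 × 23.9 = 463.7 ft². Wetted perimeter P = b + 2y = 19.4 + 2×23.9 = 67.2 ft. Hydraulic radius R = A/P = 463.7/67.2 = 6.9 ft. Q_B = (1.486/0.015)·463.7·6.9^(2/3)·√0.0013 = 6002 ft³/s.
Q_A = 7671 ft³/s vs Q_B = 6002 ft³/s, so channel A carries more.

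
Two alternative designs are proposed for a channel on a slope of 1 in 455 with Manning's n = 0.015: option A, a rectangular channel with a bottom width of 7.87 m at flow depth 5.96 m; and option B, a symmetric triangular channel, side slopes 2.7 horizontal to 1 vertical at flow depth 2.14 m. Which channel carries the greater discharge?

channel A

Channel A: Flow area A = b·y = 7.87 × 5.96 = 46.91 m². Wetted perimeter P = b + 2y = 7.87 + 2×5.96 = 19.79 m. Hydraulic radius R = A/P = 46.91/19.79 = 2.37 m. Q_A = (1/0.015)·46.91·2.37^(2/3)·√0.002198 = 260.6 m³/s.
Channel B: For a triangular section with side slope z = 2.7: A = zy² = 2.7×2.14² = 12.36 m²; P = 2y√(1+z²) = 2×2.14×2.879 = 12.32 m. Hydraulic radius R = A/P = 12.36/12.32 = 1.003 m. Q_B = (1/0.015)·12.36·1.003^(2/3)·√0.002198 = 38.73 m³/s.
Q_A = 260.6 m³/s vs Q_B = 38.73 m³/s, so channel A carries more.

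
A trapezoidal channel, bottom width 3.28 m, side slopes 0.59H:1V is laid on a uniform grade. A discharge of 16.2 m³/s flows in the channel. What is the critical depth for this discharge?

At critical depth, Q² T / (g A³) = 1, i.e. A³/T = Q²/g = 16.2²/9.81 = 26.75.
At y = 1.06 m: A³/T = 15.66 — low.
At y = 1.46 m: A³/T = 44.19 — high.
At y = 1.25 m: A³/T = 26.63 — close enough.

y_c = 1.25 m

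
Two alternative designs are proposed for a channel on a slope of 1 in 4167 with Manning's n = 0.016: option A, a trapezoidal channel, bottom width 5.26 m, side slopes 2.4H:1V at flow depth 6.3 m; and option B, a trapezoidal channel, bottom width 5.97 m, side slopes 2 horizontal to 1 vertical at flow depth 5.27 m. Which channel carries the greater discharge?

channel A

Channel A: With bottom width b = 5.26 m and side slope z = 2.4: A = (b + zy)y = (5.26 + 2.4×6.3)×6.3 = 128.4 m²; P = b + 2y√(1+z²) = 5.26 + 2×6.3×2.6 = 38.02 m. Hydraulic radius R = A/P = 128.4/38.02 = 3.377 m. Q_A = (1/0.016)·128.4·3.377^(2/3)·√0.00024 = 279.8 m³/s.
Channel B: With bottom width b = 5.97 m and side slope z = 2: A = (b + zy)y = (5.97 + 2×5.27)×5.27 = 87.01 m²; P = b + 2y√(1+z²) = 5.97 + 2×5.27×2.236 = 29.54 m. Hydraulic radius R = A/P = 87.01/29.54 = 2.946 m. Q_B = (1/0.016)·87.01·2.946^(2/3)·√0.00024 = 173.1 m³/s.
Q_A = 279.8 m³/s vs Q_B = 173.1 m³/s, so channel A carries more.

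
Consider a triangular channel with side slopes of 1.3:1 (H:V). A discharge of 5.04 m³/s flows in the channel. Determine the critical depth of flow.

y_c = 1.25 m

At critical depth, Q² T / (g A³) = 1, i.e. A³/T = Q²/g = 5.04²/9.81 = 2.589.
Trying y = 1.08 m: A³/T = 1.242 — too small.
Trying y = 1.49 m: A³/T = 6.206 — too large.
Trying y = 1.25 m: A³/T = 2.579 — ≈ 2.589.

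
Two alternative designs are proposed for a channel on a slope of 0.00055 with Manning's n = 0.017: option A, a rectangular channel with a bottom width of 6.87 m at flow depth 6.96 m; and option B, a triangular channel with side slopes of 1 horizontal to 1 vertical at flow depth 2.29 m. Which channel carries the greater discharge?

channel A

Channel A: Flow area A = b·y = 6.87 × 6.96 = 47.82 m². Wetted perimeter P = b + 2y = 6.87 + 2×6.96 = 20.79 m. Hydraulic radius R = A/P = 47.82/20.79 = 2.3 m. Q_A = (1/0.017)·47.82·2.3^(2/3)·√0.00055 = 114.9 m³/s.
Channel B: For a triangular section with side slope z = 1: A = zy² = 1×2.29² = 5.244 m²; P = 2y√(1+z²) = 2×2.29×1.414 = 6.477 m. Hydraulic radius R = A/P = 5.244/6.477 = 0.8096 m. Q_B = (1/0.017)·5.244·0.8096^(2/3)·√0.00055 = 6.284 m³/s.
Q_A = 114.9 m³/s vs Q_B = 6.284 m³/s, so channel A carries more.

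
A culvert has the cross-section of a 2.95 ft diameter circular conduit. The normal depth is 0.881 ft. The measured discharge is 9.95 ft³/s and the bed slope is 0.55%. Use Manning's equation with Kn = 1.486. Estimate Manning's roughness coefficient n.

n = 0.012

For a circular section of diameter D = 2.95 ft at depth y = 0.881 ft, the central angle is θ = 2 arccos(1 − 2y/D) = 2.313 rad. Then A = (D²/8)(θ − sin θ) = 1.714 ft² and P = Dθ/2 = 3.411 ft.
Hydraulic radius R = A/P = 1.714/3.411 = 0.5024 ft.
Rearranging Manning's equation: n = (1.486/Q) A R^(2/3) S^(1/2) = (1.486/9.95) × 1.714 × 0.5024^(2/3) × √0.0055 = 0.012.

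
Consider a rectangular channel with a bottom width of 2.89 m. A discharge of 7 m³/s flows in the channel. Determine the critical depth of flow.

For a rectangular channel, critical depth y_c = (q²/g)^(1/3) where q = Q/b = 7/2.89 = 2.422 m²/s.
So y_c = (2.422²/9.81)^(1/3) = 0.843 m.

y_c = 0.843 m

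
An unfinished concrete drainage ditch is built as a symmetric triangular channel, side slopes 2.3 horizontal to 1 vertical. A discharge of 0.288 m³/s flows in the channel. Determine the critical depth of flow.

y_c = 0.317 m

At critical depth, Q² T / (g A³) = 1, i.e. A³/T = Q²/g = 0.288²/9.81 = 0.008455.
Try y = 0.36 m: A³/T = 0.01599 — too large.
Try y = 0.317 m: A³/T = 0.008467 — close enough.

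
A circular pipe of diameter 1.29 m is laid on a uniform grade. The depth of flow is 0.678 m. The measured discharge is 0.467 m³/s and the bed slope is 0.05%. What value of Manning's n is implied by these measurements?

For a circular section of diameter D = 1.29 m at depth y = 0.678 m, the central angle is θ = 2 arccos(1 − 2y/D) = 3.244 rad. Then A = (D²/8)(θ − sin θ) = 0.696 m² and P = Dθ/2 = 2.092 m.
Hydraulic radius R = A/P = 0.696/2.092 = 0.3327 m.
Rearranging Manning's equation: n = (1/Q) A R^(2/3) S^(1/2) = (1/0.467) × 0.696 × 0.3327^(2/3) × √0.0005 = 0.016.

n = 0.016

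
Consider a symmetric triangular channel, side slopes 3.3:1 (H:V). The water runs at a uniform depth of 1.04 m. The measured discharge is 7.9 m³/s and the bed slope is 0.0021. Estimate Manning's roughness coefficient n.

For a triangular section with side slope z = 3.3: A = zy² = 3.3×1.04² = 3.569 m²; P = 2y√(1+z²) = 2×1.04×3.448 = 7.172 m.
Hydraulic radius R = A/P = 3.569/7.172 = 0.4977 m.
Rearranging Manning's equation: n = (1/Q) A R^(2/3) S^(1/2) = (1/7.9) × 3.569 × 0.4977^(2/3) × √0.0021 = 0.013.

n = 0.013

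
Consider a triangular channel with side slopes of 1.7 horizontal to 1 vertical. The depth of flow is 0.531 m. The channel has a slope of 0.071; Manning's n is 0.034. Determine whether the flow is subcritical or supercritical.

For a triangular section with side slope z = 1.7: A = zy² = 1.7×0.531² = 0.4793 m²; P = 2y√(1+z²) = 2×0.531×1.972 = 2.095 m.
Hydraulic radius R = A/P = 0.4793/2.095 = 0.2288 m.
V = (1/n) R^(2/3) √S = (1/0.034) × 0.2288^(2/3) × √0.071 = 2.932 m/s. Hydraulic depth D_h = A/T = 0.4793/1.805 = 0.2655 m.
Froude number Fr = V/√(g·D_h) = 2.932/√(9.81×0.2655) = 1.82, which is greater than 1, so the flow is supercritical.

supercritical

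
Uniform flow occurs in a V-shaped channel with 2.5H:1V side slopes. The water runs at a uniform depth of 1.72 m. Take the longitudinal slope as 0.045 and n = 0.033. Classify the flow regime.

For a triangular section with side slope z = 2.5: A = zy² = 2.5×1.72² = 7.396 m²; P = 2y√(1+z²) = 2×1.72×2.693 = 9.262 m.
Hydraulic radius R = A/P = 7.396/9.262 = 0.7985 m.
V = (1/n) R^(2/3) √S = (1/0.033) × 0.7985^(2/3) × √0.045 = 5.533 m/s. Hydraulic depth D_h = A/T = 7.396/8.6 = 0.86 m.
Froude number Fr = V/√(g·D_h) = 5.533/√(9.81×0.86) = 1.9, which is greater than 1, so the flow is supercritical.

supercritical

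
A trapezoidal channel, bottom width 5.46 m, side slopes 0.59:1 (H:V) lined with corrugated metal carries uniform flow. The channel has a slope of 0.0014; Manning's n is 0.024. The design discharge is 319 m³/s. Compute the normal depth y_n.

Manning's equation rearranged: A R^(2/3) = nQ / (1·√S) = 0.024 × 319 / (√0.0014) = 204.6.
Try y = 6.18 m: A R^(2/3) = 112.9 — low.
Try y = 9.77 m: A R^(2/3) = 271.5 — high.
Try y = 8.46 m: A R^(2/3) = 204.7 — matches.

y_n = 8.46 m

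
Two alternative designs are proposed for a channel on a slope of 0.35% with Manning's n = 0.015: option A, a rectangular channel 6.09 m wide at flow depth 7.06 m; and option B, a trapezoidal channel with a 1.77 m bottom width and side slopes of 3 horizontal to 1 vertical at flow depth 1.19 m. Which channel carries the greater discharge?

Channel A: Flow area A = b·y = 6.09 × 7.06 = 43 m². Wetted perimeter P = b + 2y = 6.09 + 2×7.06 = 20.21 m. Hydraulic radius R = A/P = 43/20.21 = 2.127 m. Q_A = (1/0.015)·43·2.127^(2/3)·√0.0035 = 280.5 m³/s.
Channel B: With bottom width b = 1.77 m and side slope z = 3: A = (b + zy)y = (1.77 + 3×1.19)×1.19 = 6.355 m²; P = b + 2y√(1+z²) = 1.77 + 2×1.19×3.162 = 9.296 m. Hydraulic radius R = A/P = 6.355/9.296 = 0.6836 m. Q_B = (1/0.015)·6.355·0.6836^(2/3)·√0.0035 = 19.45 m³/s.
Q_A = 280.5 m³/s vs Q_B = 19.45 m³/s, so channel A carries more.

channel A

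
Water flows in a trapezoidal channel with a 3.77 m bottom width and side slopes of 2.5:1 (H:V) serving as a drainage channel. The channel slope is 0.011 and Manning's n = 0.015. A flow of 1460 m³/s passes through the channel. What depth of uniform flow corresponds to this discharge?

Manning's equation rearranged: A R^(2/3) = nQ / (1·√S) = 0.015 × 1460 / (√0.011) = 208.8.
At y = 6.74 m: A R^(2/3) = 318.5 — over.
At y = 5.66 m: A R^(2/3) = 209.2 — close enough.

y_n = 5.66 m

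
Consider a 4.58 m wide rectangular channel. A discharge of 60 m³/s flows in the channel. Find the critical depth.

For a rectangular channel, critical depth y_c = (q²/g)^(1/3) where q = Q/b = 60/4.58 = 13.1 m²/s.
So y_c = (13.1²/9.81)^(1/3) = 2.6 m.

y_c = 2.6 m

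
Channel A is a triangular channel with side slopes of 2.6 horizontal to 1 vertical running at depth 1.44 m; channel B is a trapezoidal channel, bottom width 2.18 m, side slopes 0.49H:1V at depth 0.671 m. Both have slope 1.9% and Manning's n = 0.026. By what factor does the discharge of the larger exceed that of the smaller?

4.13

Channel A: For a triangular section with side slope z = 2.6: A = zy² = 2.6×1.44² = 5.391 m²; P = 2y√(1+z²) = 2×1.44×2.786 = 8.023 m. Hydraulic radius R = A/P = 5.391/8.023 = 0.672 m. Q_A = (1/0.026)·5.391·0.672^(2/3)·√0.019 = 21.93 m³/s.
Channel B: With bottom width b = 2.18 m and side slope z = 0.49: A = (b + zy)y = (2.18 + 0.49×0.671)×0.671 = 1.683 m²; P = b + 2y√(1+z²) = 2.18 + 2×0.671×1.114 = 3.674 m. Hydraulic radius R = A/P = 1.683/3.674 = 0.4581 m. Q_B = (1/0.026)·1.683·0.4581^(2/3)·√0.019 = 5.304 m³/s.
The larger discharge is 21.93 m³/s and the smaller is 5.304 m³/s; the ratio is 4.13.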